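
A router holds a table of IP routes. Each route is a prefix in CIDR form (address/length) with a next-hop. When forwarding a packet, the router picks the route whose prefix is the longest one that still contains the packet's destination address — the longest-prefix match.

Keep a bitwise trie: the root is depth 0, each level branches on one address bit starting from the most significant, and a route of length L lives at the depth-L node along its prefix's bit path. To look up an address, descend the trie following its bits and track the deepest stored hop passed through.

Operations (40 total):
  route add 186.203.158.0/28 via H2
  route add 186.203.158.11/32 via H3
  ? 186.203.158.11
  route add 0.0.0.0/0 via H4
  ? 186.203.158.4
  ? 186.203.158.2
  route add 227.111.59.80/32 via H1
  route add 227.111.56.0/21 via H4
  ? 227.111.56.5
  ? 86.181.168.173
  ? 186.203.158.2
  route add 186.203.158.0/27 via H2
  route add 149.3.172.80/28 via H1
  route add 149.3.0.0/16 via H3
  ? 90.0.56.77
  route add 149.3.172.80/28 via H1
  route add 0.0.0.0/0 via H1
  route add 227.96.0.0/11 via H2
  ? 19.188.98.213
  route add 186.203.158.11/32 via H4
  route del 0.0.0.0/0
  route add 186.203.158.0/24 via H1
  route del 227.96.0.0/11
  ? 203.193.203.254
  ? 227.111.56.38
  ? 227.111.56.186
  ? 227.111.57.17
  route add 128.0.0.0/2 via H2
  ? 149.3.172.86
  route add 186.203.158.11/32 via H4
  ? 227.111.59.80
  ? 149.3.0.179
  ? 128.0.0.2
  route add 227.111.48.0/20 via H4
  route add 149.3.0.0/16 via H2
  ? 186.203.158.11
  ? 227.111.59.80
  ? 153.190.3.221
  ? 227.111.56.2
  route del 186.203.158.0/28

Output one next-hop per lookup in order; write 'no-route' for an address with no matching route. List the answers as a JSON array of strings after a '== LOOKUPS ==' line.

Process each operation:
  add 186.203.158.0/28 -> H2 at depth 28
  add 186.203.158.11/32 -> H3 at depth 32
  lookup 186.203.158.11: bits 10111010110010111001111000001011 walk d0:-→d1:-→d2:-→d3:-→d4:-→d5:-→d6:-→d7:-→d8:-→d9:-→d10:-→d11:-→d12:-→d13:-→d14:-→d15:-→d16:-→d17:-→d18:-→d19:-→d20:-→d21:-→d22:-→d23:-→d24:-→d25:-→d26:-→d27:-→d28:H2→d29:-→d30:-→d31:-→d32:H3 -> H3
  add 0.0.0.0/0 -> H4 at depth 0
  lookup 186.203.158.4: bits 1011101011001011100111100000 walk d0:H4→d1:-→d2:-→d3:-→d4:-→d5:-→d6:-→d7:-→d8:-→d9:-→d10:-→d11:-→d12:-→d13:-→d14:-→d15:-→d16:-→d17:-→d18:-→d19:-→d20:-→d21:-→d22:-→d23:-→d24:-→d25:-→d26:-→d27:-→d28:H2 -> H2
  lookup 186.203.158.2: bits 1011101011001011100111100000 walk d0:H4→d1:-→d2:-→d3:-→d4:-→d5:-→d6:-→d7:-→d8:-→d9:-→d10:-→d11:-→d12:-→d13:-→d14:-→d15:-→d16:-→d17:-→d18:-→d19:-→d20:-→d21:-→d22:-→d23:-→d24:-→d25:-→d26:-→d27:-→d28:H2 -> H2
  add 227.111.59.80/32 -> H1 at depth 32
  add 227.111.56.0/21 -> H4 at depth 21
  lookup 227.111.56.5: bits 1110001101101111001110 walk d0:H4→d1:-→d2:-→d3:-→d4:-→d5:-→d6:-→d7:-→d8:-→d9:-→d10:-→d11:-→d12:-→d13:-→d14:-→d15:-→d16:-→d17:-→d18:-→d19:-→d20:-→d21:H4→d22:- -> H4
  lookup 86.181.168.173: bits ε walk d0:H4 -> H4
  lookup 186.203.158.2: bits 1011101011001011100111100000 walk d0:H4→d1:-→d2:-→d3:-→d4:-→d5:-→d6:-→d7:-→d8:-→d9:-→d10:-→d11:-→d12:-→d13:-→d14:-→d15:-→d16:-→d17:-→d18:-→d19:-→d20:-→d21:-→d22:-→d23:-→d24:-→d25:-→d26:-→d27:-→d28:H2 -> H2
  add 186.203.158.0/27 -> H2 at depth 27
  add 149.3.172.80/28 -> H1 at depth 28
  add 149.3.0.0/16 -> H3 at depth 16
  lookup 90.0.56.77: bits ε walk d0:H4 -> H4
  add 149.3.172.80/28 -> H1 at depth 28
  add 0.0.0.0/0 -> H1 at depth 0
  add 227.96.0.0/11 -> H2 at depth 11
  lookup 19.188.98.213: bits ε walk d0:H1 -> H1
  add 186.203.158.11/32 -> H4 at depth 32
  del 0.0.0.0/0 (clear depth 0)
  add 186.203.158.0/24 -> H1 at depth 24
  del 227.96.0.0/11 (clear depth 11)
  lookup 203.193.203.254: bits 11 walk d0:-→d1:-→d2:- -> no-route
  lookup 227.111.56.38: bits 1110001101101111001110 walk d0:-→d1:-→d2:-→d3:-→d4:-→d5:-→d6:-→d7:-→d8:-→d9:-→d10:-→d11:-→d12:-→d13:-→d14:-→d15:-→d16:-→d17:-→d18:-→d19:-→d20:-→d21:H4→d22:- -> H4
  lookup 227.111.56.186: bits 1110001101101111001110 walk d0:-→d1:-→d2:-→d3:-→d4:-→d5:-→d6:-→d7:-→d8:-→d9:-→d10:-→d11:-→d12:-→d13:-→d14:-→d15:-→d16:-→d17:-→d18:-→d19:-→d20:-→d21:H4→d22:- -> H4
  lookup 227.111.57.17: bits 1110001101101111001110 walk d0:-→d1:-→d2:-→d3:-→d4:-→d5:-→d6:-→d7:-→d8:-→d9:-→d10:-→d11:-→d12:-→d13:-→d14:-→d15:-→d16:-→d17:-→d18:-→d19:-→d20:-→d21:H4→d22:- -> H4
  add 128.0.0.0/2 -> H2 at depth 2
  lookup 149.3.172.86: bits 1001010100000011101011000101 walk d0:-→d1:-→d2:H2→d3:-→d4:-→d5:-→d6:-→d7:-→d8:-→d9:-→d10:-→d11:-→d12:-→d13:-→d14:-→d15:-→d16:H3→d17:-→d18:-→d19:-→d20:-→d21:-→d22:-→d23:-→d24:-→d25:-→d26:-→d27:-→d28:H1 -> H1
  add 186.203.158.11/32 -> H4 at depth 32
  lookup 227.111.59.80: bits 11100011011011110011101101010000 walk d0:-→d1:-→d2:-→d3:-→d4:-→d5:-→d6:-→d7:-→d8:-→d9:-→d10:-→d11:-→d12:-→d13:-→d14:-→d15:-→d16:-→d17:-→d18:-→d19:-→d20:-→d21:H4→d22:-→d23:-→d24:-→d25:-→d26:-→d27:-→d28:-→d29:-→d30:-→d31:-→d32:H1 -> H1
  lookup 149.3.0.179: bits 1001010100000011 walk d0:-→d1:-→d2:H2→d3:-→d4:-→d5:-→d6:-→d7:-→d8:-→d9:-→d10:-→d11:-→d12:-→d13:-→d14:-→d15:-→d16:H3 -> H3
  lookup 128.0.0.2: bits 100 walk d0:-→d1:-→d2:H2→d3:- -> H2
  add 227.111.48.0/20 -> H4 at depth 20
  add 149.3.0.0/16 -> H2 at depth 16
  lookup 186.203.158.11: bits 10111010110010111001111000001011 walk d0:-→d1:-→d2:H2→d3:-→d4:-→d5:-→d6:-→d7:-→d8:-→d9:-→d10:-→d11:-→d12:-→d13:-→d14:-→d15:-→d16:-→d17:-→d18:-→d19:-→d20:-→d21:-→d22:-→d23:-→d24:H1→d25:-→d26:-→d27:H2→d28:H2→d29:-→d30:-→d31:-→d32:H4 -> H4
  lookup 227.111.59.80: bits 11100011011011110011101101010000 walk d0:-→d1:-→d2:-→d3:-→d4:-→d5:-→d6:-→d7:-→d8:-→d9:-→d10:-→d11:-→d12:-→d13:-→d14:-→d15:-→d16:-→d17:-→d18:-→d19:-→d20:H4→d21:H4→d22:-→d23:-→d24:-→d25:-→d26:-→d27:-→d28:-→d29:-→d30:-→d31:-→d32:H1 -> H1
  lookup 153.190.3.221: bits 1001 walk d0:-→d1:-→d2:H2→d3:-→d4:- -> H2
  lookup 227.111.56.2: bits 1110001101101111001110 walk d0:-→d1:-→d2:-→d3:-→d4:-→d5:-→d6:-→d7:-→d8:-→d9:-→d10:-→d11:-→d12:-→d13:-→d14:-→d15:-→d16:-→d17:-→d18:-→d19:-→d20:H4→d21:H4→d22:- -> H4
  del 186.203.158.0/28 (clear depth 28)

== LOOKUPS ==
["H3","H2","H2","H4","H4","H2","H4","H1","no-route","H4","H4","H4","H1","H1","H3","H2","H4","H1","H2","H4"]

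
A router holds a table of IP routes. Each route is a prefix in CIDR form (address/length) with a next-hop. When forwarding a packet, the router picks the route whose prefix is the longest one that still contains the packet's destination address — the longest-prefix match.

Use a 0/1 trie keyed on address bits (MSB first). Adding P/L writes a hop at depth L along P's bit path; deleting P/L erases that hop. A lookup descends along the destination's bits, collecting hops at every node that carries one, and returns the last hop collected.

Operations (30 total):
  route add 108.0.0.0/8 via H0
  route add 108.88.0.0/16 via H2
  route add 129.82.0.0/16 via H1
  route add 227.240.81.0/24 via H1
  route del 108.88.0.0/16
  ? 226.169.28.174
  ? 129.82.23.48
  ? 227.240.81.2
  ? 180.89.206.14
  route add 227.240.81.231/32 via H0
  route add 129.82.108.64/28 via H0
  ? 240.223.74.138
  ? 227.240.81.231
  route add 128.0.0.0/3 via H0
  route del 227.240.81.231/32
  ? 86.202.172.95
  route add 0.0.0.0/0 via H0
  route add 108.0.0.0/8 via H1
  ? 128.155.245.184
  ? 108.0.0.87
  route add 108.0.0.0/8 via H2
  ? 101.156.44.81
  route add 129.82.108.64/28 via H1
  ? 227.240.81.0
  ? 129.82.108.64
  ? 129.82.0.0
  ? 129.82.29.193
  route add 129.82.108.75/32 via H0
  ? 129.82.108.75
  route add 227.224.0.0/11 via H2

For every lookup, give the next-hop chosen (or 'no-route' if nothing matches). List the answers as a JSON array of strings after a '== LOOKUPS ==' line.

Trace:
  + 108.0.0.0/8 (H0) depth=8
  + 108.88.0.0/16 (H2) depth=16
  + 129.82.0.0/16 (H1) depth=16
  + 227.240.81.0/24 (H1) depth=24
  del 108.88.0.0/16 (clear depth 16)
  Q 226.169.28.174: descend 1110001 ; hops seen [∅] ; pick no-route
  Q 129.82.23.48: descend 1000000101010010 ; hops seen [H1] ; pick H1
  Q 227.240.81.2: descend 111000111111000001010001 ; hops seen [H1] ; pick H1
  Q 180.89.206.14: descend 10 ; hops seen [∅] ; pick no-route
  + 227.240.81.231/32 (H0) depth=32
  + 129.82.108.64/28 (H0) depth=28
  Q 240.223.74.138: descend 111 ; hops seen [∅] ; pick no-route
  Q 227.240.81.231: descend 11100011111100000101000111100111 ; hops seen [H1,H0] ; pick H0
  + 128.0.0.0/3 (H0) depth=3
  del 227.240.81.231/32 (clear depth 32)
  Q 86.202.172.95: descend 01 ; hops seen [∅] ; pick no-route
  + 0.0.0.0/0 (H0) depth=0
  + 108.0.0.0/8 (H1) depth=8
  Q 128.155.245.184: descend 1000000 ; hops seen [H0,H0] ; pick H0
  Q 108.0.0.87: descend 011011000 ; hops seen [H0,H1] ; pick H1
  + 108.0.0.0/8 (H2) depth=8
  Q 101.156.44.81: descend 0110 ; hops seen [H0] ; pick H0
  + 129.82.108.64/28 (H1) depth=28
  Q 227.240.81.0: descend 111000111111000001010001 ; hops seen [H0,H1] ; pick H1
  Q 129.82.108.64: descend 1000000101010010011011000100 ; hops seen [H0,H0,H1,H1] ; pick H1
  Q 129.82.0.0: descend 10000001010100100 ; hops seen [H0,H0,H1] ; pick H1
  Q 129.82.29.193: descend 10000001010100100 ; hops seen [H0,H0,H1] ; pick H1
  + 129.82.108.75/32 (H0) depth=32
  Q 129.82.108.75: descend 10000001010100100110110001001011 ; hops seen [H0,H0,H1,H1,H0] ; pick H0
  + 227.224.0.0/11 (H2) depth=11

== LOOKUPS ==
["no-route","H1","H1","no-route","no-route","H0","no-route","H0","H1","H0","H1","H1","H1","H1","H0"]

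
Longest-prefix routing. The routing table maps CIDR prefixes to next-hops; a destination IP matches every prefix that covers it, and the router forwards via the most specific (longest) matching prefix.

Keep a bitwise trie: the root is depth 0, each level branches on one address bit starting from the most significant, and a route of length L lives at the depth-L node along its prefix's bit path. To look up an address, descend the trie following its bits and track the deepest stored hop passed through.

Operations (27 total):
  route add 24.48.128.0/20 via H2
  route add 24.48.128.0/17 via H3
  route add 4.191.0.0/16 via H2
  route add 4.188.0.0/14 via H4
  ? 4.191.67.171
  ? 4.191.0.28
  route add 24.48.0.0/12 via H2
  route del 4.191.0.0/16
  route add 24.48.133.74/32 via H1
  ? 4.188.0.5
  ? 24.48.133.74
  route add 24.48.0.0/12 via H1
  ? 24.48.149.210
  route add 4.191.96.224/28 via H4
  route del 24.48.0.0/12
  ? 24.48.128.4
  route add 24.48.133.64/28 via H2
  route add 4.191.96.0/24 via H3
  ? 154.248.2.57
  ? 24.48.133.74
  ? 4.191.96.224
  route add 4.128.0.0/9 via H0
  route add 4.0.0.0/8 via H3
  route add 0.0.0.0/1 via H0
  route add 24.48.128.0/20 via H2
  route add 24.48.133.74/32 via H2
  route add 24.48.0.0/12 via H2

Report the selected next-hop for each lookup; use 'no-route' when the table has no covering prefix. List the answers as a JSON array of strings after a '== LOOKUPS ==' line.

Process each operation:
  + 24.48.128.0/20 (H2) depth=20
  + 24.48.128.0/17 (H3) depth=17
  + 4.191.0.0/16 (H2) depth=16
  + 4.188.0.0/14 (H4) depth=14
  Q 4.191.67.171: descend 0000010010111111 ; hops seen [H4,H2] ; pick H2
  Q 4.191.0.28: descend 0000010010111111 ; hops seen [H4,H2] ; pick H2
  + 24.48.0.0/12 (H2) depth=12
  - 4.191.0.0/16 clear@16
  + 24.48.133.74/32 (H1) depth=32
  Q 4.188.0.5: descend 00000100101111 ; hops seen [H4] ; pick H4
  Q 24.48.133.74: descend 00011000001100001000010101001010 ; hops seen [H2,H3,H2,H1] ; pick H1
  + 24.48.0.0/12 (H1) depth=12
  Q 24.48.149.210: descend 0001100000110000100 ; hops seen [H1,H3] ; pick H3
  + 4.191.96.224/28 (H4) depth=28
  - 24.48.0.0/12 clear@12
  Q 24.48.128.4: descend 000110000011000010000 ; hops seen [H3,H2] ; pick H2
  + 24.48.133.64/28 (H2) depth=28
  + 4.191.96.0/24 (H3) depth=24
  Q 154.248.2.57: descend ε ; hops seen [∅] ; pick no-route
  Q 24.48.133.74: descend 00011000001100001000010101001010 ; hops seen [H3,H2,H2,H1] ; pick H1
  Q 4.191.96.224: descend 0000010010111111011000001110 ; hops seen [H4,H3,H4] ; pick H4
  + 4.128.0.0/9 (H0) depth=9
  + 4.0.0.0/8 (H3) depth=8
  + 0.0.0.0/1 (H0) depth=1
  + 24.48.128.0/20 (H2) depth=20
  + 24.48.133.74/32 (H2) depth=32
  + 24.48.0.0/12 (H2) depth=12

== LOOKUPS ==
["H2","H2","H4","H1","H3","H2","no-route","H1","H4"]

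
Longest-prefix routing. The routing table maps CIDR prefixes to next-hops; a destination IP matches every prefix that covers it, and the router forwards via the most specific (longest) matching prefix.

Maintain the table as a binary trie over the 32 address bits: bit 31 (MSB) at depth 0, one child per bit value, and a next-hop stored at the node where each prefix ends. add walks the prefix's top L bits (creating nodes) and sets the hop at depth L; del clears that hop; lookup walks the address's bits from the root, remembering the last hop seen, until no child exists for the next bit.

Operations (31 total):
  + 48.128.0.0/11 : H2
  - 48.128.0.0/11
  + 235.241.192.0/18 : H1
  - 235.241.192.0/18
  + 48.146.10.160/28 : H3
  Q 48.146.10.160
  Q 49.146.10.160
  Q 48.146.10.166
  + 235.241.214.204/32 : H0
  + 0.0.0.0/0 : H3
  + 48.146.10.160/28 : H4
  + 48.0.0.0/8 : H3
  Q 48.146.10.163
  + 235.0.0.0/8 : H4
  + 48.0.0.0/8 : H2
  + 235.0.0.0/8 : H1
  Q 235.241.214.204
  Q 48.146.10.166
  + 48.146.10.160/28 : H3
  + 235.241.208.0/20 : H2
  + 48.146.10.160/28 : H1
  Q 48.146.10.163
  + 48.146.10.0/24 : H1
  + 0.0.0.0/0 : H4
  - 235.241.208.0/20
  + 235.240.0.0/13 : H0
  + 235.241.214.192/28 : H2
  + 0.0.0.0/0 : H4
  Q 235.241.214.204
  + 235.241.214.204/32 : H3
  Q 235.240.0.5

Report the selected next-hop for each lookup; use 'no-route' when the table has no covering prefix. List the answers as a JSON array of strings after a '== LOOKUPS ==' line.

Apply in order:
  add 48.128.0.0/11 -> H2 at depth 11
  - 48.128.0.0/11 clear@11
  add 235.241.192.0/18 -> H1 at depth 18
  - 235.241.192.0/18 clear@18
  add 48.146.10.160/28 -> H3 at depth 28
  lookup 48.146.10.160: bits 0011000010010010000010101010 walk d0:-→d1:-→d2:-→d3:-→d4:-→d5:-→d6:-→d7:-→d8:-→d9:-→d10:-→d11:-→d12:-→d13:-→d14:-→d15:-→d16:-→d17:-→d18:-→d19:-→d20:-→d21:-→d22:-→d23:-→d24:-→d25:-→d26:-→d27:-→d28:H3 -> H3
  lookup 49.146.10.160: bits 0011000 walk d0:-→d1:-→d2:-→d3:-→d4:-→d5:-→d6:-→d7:- -> no-route
  lookup 48.146.10.166: bits 0011000010010010000010101010 walk d0:-→d1:-→d2:-→d3:-→d4:-→d5:-→d6:-→d7:-→d8:-→d9:-→d10:-→d11:-→d12:-→d13:-→d14:-→d15:-→d16:-→d17:-→d18:-→d19:-→d20:-→d21:-→d22:-→d23:-→d24:-→d25:-→d26:-→d27:-→d28:H3 -> H3
  add 235.241.214.204/32 -> H0 at depth 32
  add 0.0.0.0/0 -> H3 at depth 0
  add 48.146.10.160/28 -> H4 at depth 28
  add 48.0.0.0/8 -> H3 at depth 8
  lookup 48.146.10.163: bits 0011000010010010000010101010 walk d0:H3→d1:-→d2:-→d3:-→d4:-→d5:-→d6:-→d7:-→d8:H3→d9:-→d10:-→d11:-→d12:-→d13:-→d14:-→d15:-→d16:-→d17:-→d18:-→d19:-→d20:-→d21:-→d22:-→d23:-→d24:-→d25:-→d26:-→d27:-→d28:H4 -> H4
  add 235.0.0.0/8 -> H4 at depth 8
  add 48.0.0.0/8 -> H2 at depth 8
  add 235.0.0.0/8 -> H1 at depth 8
  lookup 235.241.214.204: bits 11101011111100011101011011001100 walk d0:H3→d1:-→d2:-→d3:-→d4:-→d5:-→d6:-→d7:-→d8:H1→d9:-→d10:-→d11:-→d12:-→d13:-→d14:-→d15:-→d16:-→d17:-→d18:-→d19:-→d20:-→d21:-→d22:-→d23:-→d24:-→d25:-→d26:-→d27:-→d28:-→d29:-→d30:-→d31:-→d32:H0 -> H0
  lookup 48.146.10.166: bits 0011000010010010000010101010 walk d0:H3→d1:-→d2:-→d3:-→d4:-→d5:-→d6:-→d7:-→d8:H2→d9:-→d10:-→d11:-→d12:-→d13:-→d14:-→d15:-→d16:-→d17:-→d18:-→d19:-→d20:-→d21:-→d22:-→d23:-→d24:-→d25:-→d26:-→d27:-→d28:H4 -> H4
  add 48.146.10.160/28 -> H3 at depth 28
  add 235.241.208.0/20 -> H2 at depth 20
  add 48.146.10.160/28 -> H1 at depth 28
  lookup 48.146.10.163: bits 0011000010010010000010101010 walk d0:H3→d1:-→d2:-→d3:-→d4:-→d5:-→d6:-→d7:-→d8:H2→d9:-→d10:-→d11:-→d12:-→d13:-→d14:-→d15:-→d16:-→d17:-→d18:-→d19:-→d20:-→d21:-→d22:-→d23:-→d24:-→d25:-→d26:-→d27:-→d28:H1 -> H1
  add 48.146.10.0/24 -> H1 at depth 24
  add 0.0.0.0/0 -> H4 at depth 0
  - 235.241.208.0/20 clear@20
  add 235.240.0.0/13 -> H0 at depth 13
  add 235.241.214.192/28 -> H2 at depth 28
  add 0.0.0.0/0 -> H4 at depth 0
  lookup 235.241.214.204: bits 11101011111100011101011011001100 walk d0:H4→d1:-→d2:-→d3:-→d4:-→d5:-→d6:-→d7:-→d8:H1→d9:-→d10:-→d11:-→d12:-→d13:H0→d14:-→d15:-→d16:-→d17:-→d18:-→d19:-→d20:-→d21:-→d22:-→d23:-→d24:-→d25:-→d26:-→d27:-→d28:H2→d29:-→d30:-→d31:-→d32:H0 -> H0
  add 235.241.214.204/32 -> H3 at depth 32
  lookup 235.240.0.5: bits 111010111111000 walk d0:H4→d1:-→d2:-→d3:-→d4:-→d5:-→d6:-→d7:-→d8:H1→d9:-→d10:-→d11:-→d12:-→d13:H0→d14:-→d15:- -> H0

== LOOKUPS ==
["H3","no-route","H3","H4","H0","H4","H1","H0","H0"]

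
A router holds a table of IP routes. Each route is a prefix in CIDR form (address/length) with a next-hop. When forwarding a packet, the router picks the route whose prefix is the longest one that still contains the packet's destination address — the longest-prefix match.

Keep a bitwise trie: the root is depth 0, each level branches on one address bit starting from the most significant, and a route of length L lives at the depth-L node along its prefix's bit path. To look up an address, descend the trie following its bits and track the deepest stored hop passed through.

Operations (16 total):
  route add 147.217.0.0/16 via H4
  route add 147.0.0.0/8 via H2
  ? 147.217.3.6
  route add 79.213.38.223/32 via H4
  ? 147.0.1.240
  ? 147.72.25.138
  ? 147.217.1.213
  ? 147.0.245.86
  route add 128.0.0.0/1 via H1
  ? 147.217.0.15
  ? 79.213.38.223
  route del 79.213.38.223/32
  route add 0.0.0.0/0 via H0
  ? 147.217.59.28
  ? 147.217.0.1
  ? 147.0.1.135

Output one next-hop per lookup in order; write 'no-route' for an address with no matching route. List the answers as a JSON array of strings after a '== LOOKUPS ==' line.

Apply in order:
  add 147.217.0.0/16 -> H4 at depth 16
  add 147.0.0.0/8 -> H2 at depth 8
  Q 147.217.3.6: descend 1001001111011001 ; hops seen [H2,H4] ; pick H4
  add 79.213.38.223/32 -> H4 at depth 32
  Q 147.0.1.240: descend 10010011 ; hops seen [H2] ; pick H2
  Q 147.72.25.138: descend 10010011 ; hops seen [H2] ; pick H2
  Q 147.217.1.213: descend 1001001111011001 ; hops seen [H2,H4] ; pick H4
  Q 147.0.245.86: descend 10010011 ; hops seen [H2] ; pick H2
  add 128.0.0.0/1 -> H1 at depth 1
  Q 147.217.0.15: descend 1001001111011001 ; hops seen [H1,H2,H4] ; pick H4
  Q 79.213.38.223: descend 01001111110101010010011011011111 ; hops seen [H4] ; pick H4
  - 79.213.38.223/32 clear@32
  add 0.0.0.0/0 -> H0 at depth 0
  Q 147.217.59.28: descend 1001001111011001 ; hops seen [H0,H1,H2,H4] ; pick H4
  Q 147.217.0.1: descend 1001001111011001 ; hops seen [H0,H1,H2,H4] ; pick H4
  Q 147.0.1.135: descend 10010011 ; hops seen [H0,H1,H2] ; pick H2

== LOOKUPS ==
["H4","H2","H2","H4","H2","H4","H4","H4","H4","H2"]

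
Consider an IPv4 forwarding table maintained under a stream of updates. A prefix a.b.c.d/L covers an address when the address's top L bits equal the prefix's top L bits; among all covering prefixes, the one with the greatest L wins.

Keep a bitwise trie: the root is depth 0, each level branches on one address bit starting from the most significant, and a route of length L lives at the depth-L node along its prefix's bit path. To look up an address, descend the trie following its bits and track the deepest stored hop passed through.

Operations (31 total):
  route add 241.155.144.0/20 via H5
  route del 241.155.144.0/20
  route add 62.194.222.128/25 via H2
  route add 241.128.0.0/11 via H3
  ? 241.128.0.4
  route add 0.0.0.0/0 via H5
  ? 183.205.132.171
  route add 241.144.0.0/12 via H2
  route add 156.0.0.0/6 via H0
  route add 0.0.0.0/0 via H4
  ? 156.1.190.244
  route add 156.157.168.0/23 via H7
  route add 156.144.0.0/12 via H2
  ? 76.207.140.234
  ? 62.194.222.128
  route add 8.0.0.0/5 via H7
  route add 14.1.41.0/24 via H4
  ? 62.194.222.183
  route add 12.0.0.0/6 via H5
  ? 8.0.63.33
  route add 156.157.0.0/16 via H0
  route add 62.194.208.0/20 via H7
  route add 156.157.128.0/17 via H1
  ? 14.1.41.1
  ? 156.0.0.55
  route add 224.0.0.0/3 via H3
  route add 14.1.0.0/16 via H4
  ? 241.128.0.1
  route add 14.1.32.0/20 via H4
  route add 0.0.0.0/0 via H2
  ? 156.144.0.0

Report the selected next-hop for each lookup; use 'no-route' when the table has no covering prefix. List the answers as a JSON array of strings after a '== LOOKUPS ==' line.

Apply in order:
  add 241.155.144.0/20 -> H5 at depth 20
  - 241.155.144.0/20 clear@20
  add 62.194.222.128/25 -> H2 at depth 25
  add 241.128.0.0/11 -> H3 at depth 11
  ? 241.128.0.4  path d0:-→d1:-→d2:-→d3:-→d4:-→d5:-→d6:-→d7:-→d8:-→d9:-→d10:-→d11:H3  best=H3
  add 0.0.0.0/0 -> H5 at depth 0
  ? 183.205.132.171  path d0:H5→d1:-  best=H5
  add 241.144.0.0/12 -> H2 at depth 12
  add 156.0.0.0/6 -> H0 at depth 6
  add 0.0.0.0/0 -> H4 at depth 0
  ? 156.1.190.244  path d0:H4→d1:-→d2:-→d3:-→d4:-→d5:-→d6:H0  best=H0
  add 156.157.168.0/23 -> H7 at depth 23
  add 156.144.0.0/12 -> H2 at depth 12
  ? 76.207.140.234  path d0:H4→d1:-  best=H4
  ? 62.194.222.128  path d0:H4→d1:-→d2:-→d3:-→d4:-→d5:-→d6:-→d7:-→d8:-→d9:-→d10:-→d11:-→d12:-→d13:-→d14:-→d15:-→d16:-→d17:-→d18:-→d19:-→d20:-→d21:-→d22:-→d23:-→d24:-→d25:H2  best=H2
  add 8.0.0.0/5 -> H7 at depth 5
  add 14.1.41.0/24 -> H4 at depth 24
  ? 62.194.222.183  path d0:H4→d1:-→d2:-→d3:-→d4:-→d5:-→d6:-→d7:-→d8:-→d9:-→d10:-→d11:-→d12:-→d13:-→d14:-→d15:-→d16:-→d17:-→d18:-→d19:-→d20:-→d21:-→d22:-→d23:-→d24:-→d25:H2  best=H2
  add 12.0.0.0/6 -> H5 at depth 6
  ? 8.0.63.33  path d0:H4→d1:-→d2:-→d3:-→d4:-→d5:H7  best=H7
  add 156.157.0.0/16 -> H0 at depth 16
  add 62.194.208.0/20 -> H7 at depth 20
  add 156.157.128.0/17 -> H1 at depth 17
  ? 14.1.41.1  path d0:H4→d1:-→d2:-→d3:-→d4:-→d5:H7→d6:H5→d7:-→d8:-→d9:-→d10:-→d11:-→d12:-→d13:-→d14:-→d15:-→d16:-→d17:-→d18:-→d19:-→d20:-→d21:-→d22:-→d23:-→d24:H4  best=H4
  ? 156.0.0.55  path d0:H4→d1:-→d2:-→d3:-→d4:-→d5:-→d6:H0→d7:-→d8:-  best=H0
  add 224.0.0.0/3 -> H3 at depth 3
  add 14.1.0.0/16 -> H4 at depth 16
  ? 241.128.0.1  path d0:H4→d1:-→d2:-→d3:H3→d4:-→d5:-→d6:-→d7:-→d8:-→d9:-→d10:-→d11:H3  best=H3
  add 14.1.32.0/20 -> H4 at depth 20
  add 0.0.0.0/0 -> H2 at depth 0
  ? 156.144.0.0  path d0:H2→d1:-→d2:-→d3:-→d4:-→d5:-→d6:H0→d7:-→d8:-→d9:-→d10:-→d11:-→d12:H2  best=H2

== LOOKUPS ==
["H3","H5","H0","H4","H2","H2","H7","H4","H0","H3","H2"]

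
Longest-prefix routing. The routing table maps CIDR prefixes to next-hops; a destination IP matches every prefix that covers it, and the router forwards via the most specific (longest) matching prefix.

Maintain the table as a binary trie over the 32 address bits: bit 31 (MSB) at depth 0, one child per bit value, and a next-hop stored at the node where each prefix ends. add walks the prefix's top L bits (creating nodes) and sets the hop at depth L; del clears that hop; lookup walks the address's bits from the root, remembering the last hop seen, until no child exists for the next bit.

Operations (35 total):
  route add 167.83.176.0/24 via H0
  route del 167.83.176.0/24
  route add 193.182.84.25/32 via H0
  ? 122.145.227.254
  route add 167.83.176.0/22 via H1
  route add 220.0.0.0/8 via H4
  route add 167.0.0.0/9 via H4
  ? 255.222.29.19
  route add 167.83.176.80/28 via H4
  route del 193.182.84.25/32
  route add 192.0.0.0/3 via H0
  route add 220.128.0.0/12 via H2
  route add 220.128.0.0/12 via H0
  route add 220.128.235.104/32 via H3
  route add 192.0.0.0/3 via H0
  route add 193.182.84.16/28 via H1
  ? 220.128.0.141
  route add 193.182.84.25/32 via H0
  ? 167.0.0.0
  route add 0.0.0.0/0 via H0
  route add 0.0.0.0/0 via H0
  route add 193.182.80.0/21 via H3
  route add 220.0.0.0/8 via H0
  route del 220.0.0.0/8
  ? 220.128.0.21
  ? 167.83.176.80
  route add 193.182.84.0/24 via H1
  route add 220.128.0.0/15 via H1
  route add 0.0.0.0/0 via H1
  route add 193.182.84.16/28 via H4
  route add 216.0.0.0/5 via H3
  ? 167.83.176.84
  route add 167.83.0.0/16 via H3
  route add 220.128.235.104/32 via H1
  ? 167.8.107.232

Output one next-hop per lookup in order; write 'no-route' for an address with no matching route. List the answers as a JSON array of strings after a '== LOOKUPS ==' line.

Apply in order:
  add 167.83.176.0/24 -> H0 at depth 24
  del 167.83.176.0/24 (clear depth 24)
  add 193.182.84.25/32 -> H0 at depth 32
  ? 122.145.227.254  path d0:-  best=no-route
  add 167.83.176.0/22 -> H1 at depth 22
  add 220.0.0.0/8 -> H4 at depth 8
  add 167.0.0.0/9 -> H4 at depth 9
  ? 255.222.29.19  path d0:-→d1:-→d2:-  best=no-route
  add 167.83.176.80/28 -> H4 at depth 28
  del 193.182.84.25/32 (clear depth 32)
  add 192.0.0.0/3 -> H0 at depth 3
  add 220.128.0.0/12 -> H2 at depth 12
  add 220.128.0.0/12 -> H0 at depth 12
  add 220.128.235.104/32 -> H3 at depth 32
  add 192.0.0.0/3 -> H0 at depth 3
  add 193.182.84.16/28 -> H1 at depth 28
  ? 220.128.0.141  path d0:-→d1:-→d2:-→d3:H0→d4:-→d5:-→d6:-→d7:-→d8:H4→d9:-→d10:-→d11:-→d12:H0→d13:-→d14:-→d15:-→d16:-  best=H0
  add 193.182.84.25/32 -> H0 at depth 32
  ? 167.0.0.0  path d0:-→d1:-→d2:-→d3:-→d4:-→d5:-→d6:-→d7:-→d8:-→d9:H4  best=H4
  add 0.0.0.0/0 -> H0 at depth 0
  add 0.0.0.0/0 -> H0 at depth 0
  add 193.182.80.0/21 -> H3 at depth 21
  add 220.0.0.0/8 -> H0 at depth 8
  del 220.0.0.0/8 (clear depth 8)
  ? 220.128.0.21  path d0:H0→d1:-→d2:-→d3:H0→d4:-→d5:-→d6:-→d7:-→d8:-→d9:-→d10:-→d11:-→d12:H0→d13:-→d14:-→d15:-→d16:-  best=H0
  ? 167.83.176.80  path d0:H0→d1:-→d2:-→d3:-→d4:-→d5:-→d6:-→d7:-→d8:-→d9:H4→d10:-→d11:-→d12:-→d13:-→d14:-→d15:-→d16:-→d17:-→d18:-→d19:-→d20:-→d21:-→d22:H1→d23:-→d24:-→d25:-→d26:-→d27:-→d28:H4  best=H4
  add 193.182.84.0/24 -> H1 at depth 24
  add 220.128.0.0/15 -> H1 at depth 15
  add 0.0.0.0/0 -> H1 at depth 0
  add 193.182.84.16/28 -> H4 at depth 28
  add 216.0.0.0/5 -> H3 at depth 5
  ? 167.83.176.84  path d0:H1→d1:-→d2:-→d3:-→d4:-→d5:-→d6:-→d7:-→d8:-→d9:H4→d10:-→d11:-→d12:-→d13:-→d14:-→d15:-→d16:-→d17:-→d18:-→d19:-→d20:-→d21:-→d22:H1→d23:-→d24:-→d25:-→d26:-→d27:-→d28:H4  best=H4
  add 167.83.0.0/16 -> H3 at depth 16
  add 220.128.235.104/32 -> H1 at depth 32
  ? 167.8.107.232  path d0:H1→d1:-→d2:-→d3:-→d4:-→d5:-→d6:-→d7:-→d8:-→d9:H4  best=H4

== LOOKUPS ==
["no-route","no-route","H0","H4","H0","H4","H4","H4"]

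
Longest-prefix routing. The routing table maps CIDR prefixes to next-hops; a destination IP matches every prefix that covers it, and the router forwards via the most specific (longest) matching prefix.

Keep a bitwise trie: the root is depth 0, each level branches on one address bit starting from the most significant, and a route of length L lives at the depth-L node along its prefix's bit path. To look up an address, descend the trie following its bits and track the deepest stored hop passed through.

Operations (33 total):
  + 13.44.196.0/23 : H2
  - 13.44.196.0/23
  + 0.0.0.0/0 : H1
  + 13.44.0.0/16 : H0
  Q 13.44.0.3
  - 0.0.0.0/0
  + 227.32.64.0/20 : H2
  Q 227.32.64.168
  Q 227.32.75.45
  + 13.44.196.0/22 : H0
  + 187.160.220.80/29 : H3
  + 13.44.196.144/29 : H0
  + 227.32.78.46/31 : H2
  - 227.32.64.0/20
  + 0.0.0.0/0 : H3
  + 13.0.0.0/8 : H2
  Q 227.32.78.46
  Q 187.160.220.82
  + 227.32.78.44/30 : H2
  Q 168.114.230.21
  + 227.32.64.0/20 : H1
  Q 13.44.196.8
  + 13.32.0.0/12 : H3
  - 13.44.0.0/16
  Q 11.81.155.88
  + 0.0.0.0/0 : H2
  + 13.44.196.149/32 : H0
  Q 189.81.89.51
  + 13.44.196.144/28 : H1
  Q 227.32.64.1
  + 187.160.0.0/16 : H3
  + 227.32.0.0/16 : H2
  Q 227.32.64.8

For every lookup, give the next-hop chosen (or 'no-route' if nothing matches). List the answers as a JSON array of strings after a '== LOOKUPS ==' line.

Process each operation:
  add 13.44.196.0/23 -> H2 at depth 23
  del 13.44.196.0/23 (clear depth 23)
  add 0.0.0.0/0 -> H1 at depth 0
  add 13.44.0.0/16 -> H0 at depth 16
  lookup 13.44.0.3: bits 0000110100101100 walk d0:H1→d1:-→d2:-→d3:-→d4:-→d5:-→d6:-→d7:-→d8:-→d9:-→d10:-→d11:-→d12:-→d13:-→d14:-→d15:-→d16:H0 -> H0
  del 0.0.0.0/0 (clear depth 0)
  add 227.32.64.0/20 -> H2 at depth 20
  lookup 227.32.64.168: bits 11100011001000000100 walk d0:-→d1:-→d2:-→d3:-→d4:-→d5:-→d6:-→d7:-→d8:-→d9:-→d10:-→d11:-→d12:-→d13:-→d14:-→d15:-→d16:-→d17:-→d18:-→d19:-→d20:H2 -> H2
  lookup 227.32.75.45: bits 11100011001000000100 walk d0:-→d1:-→d2:-→d3:-→d4:-→d5:-→d6:-→d7:-→d8:-→d9:-→d10:-→d11:-→d12:-→d13:-→d14:-→d15:-→d16:-→d17:-→d18:-→d19:-→d20:H2 -> H2
  add 13.44.196.0/22 -> H0 at depth 22
  add 187.160.220.80/29 -> H3 at depth 29
  add 13.44.196.144/29 -> H0 at depth 29
  add 227.32.78.46/31 -> H2 at depth 31
  del 227.32.64.0/20 (clear depth 20)
  add 0.0.0.0/0 -> H3 at depth 0
  add 13.0.0.0/8 -> H2 at depth 8
  lookup 227.32.78.46: bits 1110001100100000010011100010111 walk d0:H3→d1:-→d2:-→d3:-→d4:-→d5:-→d6:-→d7:-→d8:-→d9:-→d10:-→d11:-→d12:-→d13:-→d14:-→d15:-→d16:-→d17:-→d18:-→d19:-→d20:-→d21:-→d22:-→d23:-→d24:-→d25:-→d26:-→d27:-→d28:-→d29:-→d30:-→d31:H2 -> H2
  lookup 187.160.220.82: bits 10111011101000001101110001010 walk d0:H3→d1:-→d2:-→d3:-→d4:-→d5:-→d6:-→d7:-→d8:-→d9:-→d10:-→d11:-→d12:-→d13:-→d14:-→d15:-→d16:-→d17:-→d18:-→d19:-→d20:-→d21:-→d22:-→d23:-→d24:-→d25:-→d26:-→d27:-→d28:-→d29:H3 -> H3
  add 227.32.78.44/30 -> H2 at depth 30
  lookup 168.114.230.21: bits 101 walk d0:H3→d1:-→d2:-→d3:- -> H3
  add 227.32.64.0/20 -> H1 at depth 20
  lookup 13.44.196.8: bits 000011010010110011000100 walk d0:H3→d1:-→d2:-→d3:-→d4:-→d5:-→d6:-→d7:-→d8:H2→d9:-→d10:-→d11:-→d12:-→d13:-→d14:-→d15:-→d16:H0→d17:-→d18:-→d19:-→d20:-→d21:-→d22:H0→d23:-→d24:- -> H0
  add 13.32.0.0/12 -> H3 at depth 12
  del 13.44.0.0/16 (clear depth 16)
  lookup 11.81.155.88: bits 00001 walk d0:H3→d1:-→d2:-→d3:-→d4:-→d5:- -> H3
  add 0.0.0.0/0 -> H2 at depth 0
  add 13.44.196.149/32 -> H0 at depth 32
  lookup 189.81.89.51: bits 10111 walk d0:H2→d1:-→d2:-→d3:-→d4:-→d5:- -> H2
  add 13.44.196.144/28 -> H1 at depth 28
  lookup 227.32.64.1: bits 11100011001000000100 walk d0:H2→d1:-→d2:-→d3:-→d4:-→d5:-→d6:-→d7:-→d8:-→d9:-→d10:-→d11:-→d12:-→d13:-→d14:-→d15:-→d16:-→d17:-→d18:-→d19:-→d20:H1 -> H1
  add 187.160.0.0/16 -> H3 at depth 16
  add 227.32.0.0/16 -> H2 at depth 16
  lookup 227.32.64.8: bits 11100011001000000100 walk d0:H2→d1:-→d2:-→d3:-→d4:-→d5:-→d6:-→d7:-→d8:-→d9:-→d10:-→d11:-→d12:-→d13:-→d14:-→d15:-→d16:H2→d17:-→d18:-→d19:-→d20:H1 -> H1

== LOOKUPS ==
["H0","H2","H2","H2","H3","H3","H0","H3","H2","H1","H1"]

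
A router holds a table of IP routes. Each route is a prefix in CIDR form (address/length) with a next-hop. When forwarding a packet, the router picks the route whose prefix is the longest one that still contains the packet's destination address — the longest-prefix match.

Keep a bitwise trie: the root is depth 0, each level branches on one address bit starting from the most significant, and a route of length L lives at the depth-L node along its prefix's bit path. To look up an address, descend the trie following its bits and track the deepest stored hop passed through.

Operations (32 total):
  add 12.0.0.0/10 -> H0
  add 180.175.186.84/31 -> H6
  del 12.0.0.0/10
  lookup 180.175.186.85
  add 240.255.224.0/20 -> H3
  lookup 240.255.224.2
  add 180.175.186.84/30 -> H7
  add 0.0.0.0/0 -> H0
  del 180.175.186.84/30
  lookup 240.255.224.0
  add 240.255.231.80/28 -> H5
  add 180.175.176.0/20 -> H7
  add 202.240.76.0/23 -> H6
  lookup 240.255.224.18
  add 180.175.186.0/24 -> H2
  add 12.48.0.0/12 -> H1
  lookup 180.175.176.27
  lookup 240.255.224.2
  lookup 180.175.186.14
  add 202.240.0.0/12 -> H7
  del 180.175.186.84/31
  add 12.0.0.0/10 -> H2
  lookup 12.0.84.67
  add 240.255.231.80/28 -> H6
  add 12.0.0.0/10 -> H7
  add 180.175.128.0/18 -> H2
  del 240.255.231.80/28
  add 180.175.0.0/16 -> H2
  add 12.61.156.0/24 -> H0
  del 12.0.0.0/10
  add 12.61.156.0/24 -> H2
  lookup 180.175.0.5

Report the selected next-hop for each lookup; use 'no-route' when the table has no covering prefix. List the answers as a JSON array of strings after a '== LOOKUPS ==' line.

Apply in order:
  add 12.0.0.0/10 -> H0 at depth 10
  add 180.175.186.84/31 -> H6 at depth 31
  del 12.0.0.0/10 (clear depth 10)
  Q 180.175.186.85: descend 1011010010101111101110100101010 ; hops seen [H6] ; pick H6
  add 240.255.224.0/20 -> H3 at depth 20
  Q 240.255.224.2: descend 11110000111111111110 ; hops seen [H3] ; pick H3
  add 180.175.186.84/30 -> H7 at depth 30
  add 0.0.0.0/0 -> H0 at depth 0
  del 180.175.186.84/30 (clear depth 30)
  Q 240.255.224.0: descend 11110000111111111110 ; hops seen [H0,H3] ; pick H3
  add 240.255.231.80/28 -> H5 at depth 28
  add 180.175.176.0/20 -> H7 at depth 20
  add 202.240.76.0/23 -> H6 at depth 23
  Q 240.255.224.18: descend 111100001111111111100 ; hops seen [H0,H3] ; pick H3
  add 180.175.186.0/24 -> H2 at depth 24
  add 12.48.0.0/12 -> H1 at depth 12
  Q 180.175.176.27: descend 10110100101011111011 ; hops seen [H0,H7] ; pick H7
  Q 240.255.224.2: descend 111100001111111111100 ; hops seen [H0,H3] ; pick H3
  Q 180.175.186.14: descend 1011010010101111101110100 ; hops seen [H0,H7,H2] ; pick H2
  add 202.240.0.0/12 -> H7 at depth 12
  del 180.175.186.84/31 (clear depth 31)
  add 12.0.0.0/10 -> H2 at depth 10
  Q 12.0.84.67: descend 0000110000 ; hops seen [H0,H2] ; pick H2
  add 240.255.231.80/28 -> H6 at depth 28
  add 12.0.0.0/10 -> H7 at depth 10
  add 180.175.128.0/18 -> H2 at depth 18
  del 240.255.231.80/28 (clear depth 28)
  add 180.175.0.0/16 -> H2 at depth 16
  add 12.61.156.0/24 -> H0 at depth 24
  del 12.0.0.0/10 (clear depth 10)
  add 12.61.156.0/24 -> H2 at depth 24
  Q 180.175.0.5: descend 1011010010101111 ; hops seen [H0,H2] ; pick H2

== LOOKUPS ==
["H6","H3","H3","H3","H7","H3","H2","H2","H2"]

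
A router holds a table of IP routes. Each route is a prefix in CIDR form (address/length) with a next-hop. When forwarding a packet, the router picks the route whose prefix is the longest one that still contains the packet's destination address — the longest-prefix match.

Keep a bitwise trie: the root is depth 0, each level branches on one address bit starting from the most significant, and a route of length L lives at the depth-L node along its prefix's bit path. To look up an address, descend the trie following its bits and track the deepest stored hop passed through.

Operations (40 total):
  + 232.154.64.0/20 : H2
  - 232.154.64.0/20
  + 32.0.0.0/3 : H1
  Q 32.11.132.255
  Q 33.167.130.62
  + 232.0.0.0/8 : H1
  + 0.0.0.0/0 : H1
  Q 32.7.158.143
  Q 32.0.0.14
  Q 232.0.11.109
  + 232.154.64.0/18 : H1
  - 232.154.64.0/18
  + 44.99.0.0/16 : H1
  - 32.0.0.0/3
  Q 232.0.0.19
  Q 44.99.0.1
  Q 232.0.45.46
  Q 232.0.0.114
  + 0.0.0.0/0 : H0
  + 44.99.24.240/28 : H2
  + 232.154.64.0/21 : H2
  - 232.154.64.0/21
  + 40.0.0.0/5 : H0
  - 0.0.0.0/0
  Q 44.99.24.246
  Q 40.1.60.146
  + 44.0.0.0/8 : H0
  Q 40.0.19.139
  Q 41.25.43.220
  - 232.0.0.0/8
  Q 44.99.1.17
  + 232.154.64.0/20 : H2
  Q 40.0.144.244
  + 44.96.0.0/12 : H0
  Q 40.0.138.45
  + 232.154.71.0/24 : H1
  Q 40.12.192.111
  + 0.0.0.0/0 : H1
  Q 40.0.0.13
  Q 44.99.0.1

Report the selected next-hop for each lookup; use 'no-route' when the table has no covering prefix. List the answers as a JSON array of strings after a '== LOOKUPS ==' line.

Process each operation:
  add 232.154.64.0/20 -> H2 at depth 20
  - 232.154.64.0/20 clear@20
  add 32.0.0.0/3 -> H1 at depth 3
  lookup 32.11.132.255: bits 001 walk d0:-→d1:-→d2:-→d3:H1 -> H1
  lookup 33.167.130.62: bits 001 walk d0:-→d1:-→d2:-→d3:H1 -> H1
  add 232.0.0.0/8 -> H1 at depth 8
  add 0.0.0.0/0 -> H1 at depth 0
  lookup 32.7.158.143: bits 001 walk d0:H1→d1:-→d2:-→d3:H1 -> H1
  lookup 32.0.0.14: bits 001 walk d0:H1→d1:-→d2:-→d3:H1 -> H1
  lookup 232.0.11.109: bits 11101000 walk d0:H1→d1:-→d2:-→d3:-→d4:-→d5:-→d6:-→d7:-→d8:H1 -> H1
  add 232.154.64.0/18 -> H1 at depth 18
  - 232.154.64.0/18 clear@18
  add 44.99.0.0/16 -> H1 at depth 16
  - 32.0.0.0/3 clear@3
  lookup 232.0.0.19: bits 11101000 walk d0:H1→d1:-→d2:-→d3:-→d4:-→d5:-→d6:-→d7:-→d8:H1 -> H1
  lookup 44.99.0.1: bits 0010110001100011 walk d0:H1→d1:-→d2:-→d3:-→d4:-→d5:-→d6:-→d7:-→d8:-→d9:-→d10:-→d11:-→d12:-→d13:-→d14:-→d15:-→d16:H1 -> H1
  lookup 232.0.45.46: bits 11101000 walk d0:H1→d1:-→d2:-→d3:-→d4:-→d5:-→d6:-→d7:-→d8:H1 -> H1
  lookup 232.0.0.114: bits 11101000 walk d0:H1→d1:-→d2:-→d3:-→d4:-→d5:-→d6:-→d7:-→d8:H1 -> H1
  add 0.0.0.0/0 -> H0 at depth 0
  add 44.99.24.240/28 -> H2 at depth 28
  add 232.154.64.0/21 -> H2 at depth 21
  - 232.154.64.0/21 clear@21
  add 40.0.0.0/5 -> H0 at depth 5
  - 0.0.0.0/0 clear@0
  lookup 44.99.24.246: bits 0010110001100011000110001111 walk d0:-→d1:-→d2:-→d3:-→d4:-→d5:H0→d6:-→d7:-→d8:-→d9:-→d10:-→d11:-→d12:-→d13:-→d14:-→d15:-→d16:H1→d17:-→d18:-→d19:-→d20:-→d21:-→d22:-→d23:-→d24:-→d25:-→d26:-→d27:-→d28:H2 -> H2
  lookup 40.1.60.146: bits 00101 walk d0:-→d1:-→d2:-→d3:-→d4:-→d5:H0 -> H0
  add 44.0.0.0/8 -> H0 at depth 8
  lookup 40.0.19.139: bits 00101 walk d0:-→d1:-→d2:-→d3:-→d4:-→d5:H0 -> H0
  lookup 41.25.43.220: bits 00101 walk d0:-→d1:-→d2:-→d3:-→d4:-→d5:H0 -> H0
  - 232.0.0.0/8 clear@8
  lookup 44.99.1.17: bits 0010110001100011000 walk d0:-→d1:-→d2:-→d3:-→d4:-→d5:H0→d6:-→d7:-→d8:H0→d9:-→d10:-→d11:-→d12:-→d13:-→d14:-→d15:-→d16:H1→d17:-→d18:-→d19:- -> H1
  add 232.154.64.0/20 -> H2 at depth 20
  lookup 40.0.144.244: bits 00101 walk d0:-→d1:-→d2:-→d3:-→d4:-→d5:H0 -> H0
  add 44.96.0.0/12 -> H0 at depth 12
  lookup 40.0.138.45: bits 00101 walk d0:-→d1:-→d2:-→d3:-→d4:-→d5:H0 -> H0
  add 232.154.71.0/24 -> H1 at depth 24
  lookup 40.12.192.111: bits 00101 walk d0:-→d1:-→d2:-→d3:-→d4:-→d5:H0 -> H0
  add 0.0.0.0/0 -> H1 at depth 0
  lookup 40.0.0.13: bits 00101 walk d0:H1→d1:-→d2:-→d3:-→d4:-→d5:H0 -> H0
  lookup 44.99.0.1: bits 0010110001100011000 walk d0:H1→d1:-→d2:-→d3:-→d4:-→d5:H0→d6:-→d7:-→d8:H0→d9:-→d10:-→d11:-→d12:H0→d13:-→d14:-→d15:-→d16:H1→d17:-→d18:-→d19:- -> H1

== LOOKUPS ==
["H1","H1","H1","H1","H1","H1","H1","H1","H1","H2","H0","H0","H0","H1","H0","H0","H0","H0","H1"]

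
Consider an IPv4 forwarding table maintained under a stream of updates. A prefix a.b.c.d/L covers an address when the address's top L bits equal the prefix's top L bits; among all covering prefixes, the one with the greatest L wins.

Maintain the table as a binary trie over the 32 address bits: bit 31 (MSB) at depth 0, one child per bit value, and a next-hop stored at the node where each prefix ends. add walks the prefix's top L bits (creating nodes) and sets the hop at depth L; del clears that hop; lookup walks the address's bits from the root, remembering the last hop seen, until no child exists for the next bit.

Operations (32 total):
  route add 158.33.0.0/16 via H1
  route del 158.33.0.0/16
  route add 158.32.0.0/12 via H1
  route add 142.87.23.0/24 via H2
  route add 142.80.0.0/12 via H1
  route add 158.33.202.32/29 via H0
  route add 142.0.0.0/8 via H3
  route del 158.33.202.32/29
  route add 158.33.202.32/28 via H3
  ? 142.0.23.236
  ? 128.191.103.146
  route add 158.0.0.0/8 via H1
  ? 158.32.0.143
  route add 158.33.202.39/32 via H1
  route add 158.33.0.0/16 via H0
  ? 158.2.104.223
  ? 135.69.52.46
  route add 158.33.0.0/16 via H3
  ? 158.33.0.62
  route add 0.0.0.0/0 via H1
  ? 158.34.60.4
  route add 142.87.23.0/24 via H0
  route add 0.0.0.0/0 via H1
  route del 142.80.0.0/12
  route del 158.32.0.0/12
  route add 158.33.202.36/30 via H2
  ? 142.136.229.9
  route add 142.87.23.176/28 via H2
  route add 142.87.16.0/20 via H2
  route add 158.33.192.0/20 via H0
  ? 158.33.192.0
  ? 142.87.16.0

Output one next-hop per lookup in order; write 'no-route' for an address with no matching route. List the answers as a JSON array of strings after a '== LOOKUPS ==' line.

Trace:
  + 158.33.0.0/16 (H1) depth=16
  - 158.33.0.0/16 clear@16
  + 158.32.0.0/12 (H1) depth=12
  + 142.87.23.0/24 (H2) depth=24
  + 142.80.0.0/12 (H1) depth=12
  + 158.33.202.32/29 (H0) depth=29
  + 142.0.0.0/8 (H3) depth=8
  - 158.33.202.32/29 clear@29
  + 158.33.202.32/28 (H3) depth=28
  ? 142.0.23.236  path d0:-→d1:-→d2:-→d3:-→d4:-→d5:-→d6:-→d7:-→d8:H3→d9:-  best=H3
  ? 128.191.103.146  path d0:-→d1:-→d2:-→d3:-→d4:-  best=no-route
  + 158.0.0.0/8 (H1) depth=8
  ? 158.32.0.143  path d0:-→d1:-→d2:-→d3:-→d4:-→d5:-→d6:-→d7:-→d8:H1→d9:-→d10:-→d11:-→d12:H1→d13:-→d14:-→d15:-  best=H1
  + 158.33.202.39/32 (H1) depth=32
  + 158.33.0.0/16 (H0) depth=16
  ? 158.2.104.223  path d0:-→d1:-→d2:-→d3:-→d4:-→d5:-→d6:-→d7:-→d8:H1→d9:-→d10:-  best=H1
  ? 135.69.52.46  path d0:-→d1:-→d2:-→d3:-→d4:-  best=no-route
  + 158.33.0.0/16 (H3) depth=16
  ? 158.33.0.62  path d0:-→d1:-→d2:-→d3:-→d4:-→d5:-→d6:-→d7:-→d8:H1→d9:-→d10:-→d11:-→d12:H1→d13:-→d14:-→d15:-→d16:H3  best=H3
  + 0.0.0.0/0 (H1) depth=0
  ? 158.34.60.4  path d0:H1→d1:-→d2:-→d3:-→d4:-→d5:-→d6:-→d7:-→d8:H1→d9:-→d10:-→d11:-→d12:H1→d13:-→d14:-  best=H1
  + 142.87.23.0/24 (H0) depth=24
  + 0.0.0.0/0 (H1) depth=0
  - 142.80.0.0/12 clear@12
  - 158.32.0.0/12 clear@12
  + 158.33.202.36/30 (H2) depth=30
  ? 142.136.229.9  path d0:H1→d1:-→d2:-→d3:-→d4:-→d5:-→d6:-→d7:-→d8:H3  best=H3
  + 142.87.23.176/28 (H2) depth=28
  + 142.87.16.0/20 (H2) depth=20
  + 158.33.192.0/20 (H0) depth=20
  ? 158.33.192.0  path d0:H1→d1:-→d2:-→d3:-→d4:-→d5:-→d6:-→d7:-→d8:H1→d9:-→d10:-→d11:-→d12:-→d13:-→d14:-→d15:-→d16:H3→d17:-→d18:-→d19:-→d20:H0  best=H0
  ? 142.87.16.0  path d0:H1→d1:-→d2:-→d3:-→d4:-→d5:-→d6:-→d7:-→d8:H3→d9:-→d10:-→d11:-→d12:-→d13:-→d14:-→d15:-→d16:-→d17:-→d18:-→d19:-→d20:H2→d21:-  best=H2

== LOOKUPS ==
["H3","no-route","H1","H1","no-route","H3","H1","H3","H0","H2"]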